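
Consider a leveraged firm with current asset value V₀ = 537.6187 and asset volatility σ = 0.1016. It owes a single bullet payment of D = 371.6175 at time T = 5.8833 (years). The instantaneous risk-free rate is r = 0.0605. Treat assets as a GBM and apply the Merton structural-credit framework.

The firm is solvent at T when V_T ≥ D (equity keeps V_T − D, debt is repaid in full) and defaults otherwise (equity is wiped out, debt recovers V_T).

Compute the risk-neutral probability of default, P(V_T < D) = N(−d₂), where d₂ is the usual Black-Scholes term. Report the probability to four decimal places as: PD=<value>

d₁ = [ln(V₀/D) + (r + σ²/2)T] / (σ√T)
   = [ln(537.6187/371.6175) + (0.0605 + 0.5·0.1016²)·5.8833] / (0.1016·√5.8833)
   = [0.369284 + 0.386305] / 0.246436 = 3.066067
d₂ = d₁ − σ√T = 3.066067 − 0.246436 = 2.819631
risk-neutral PD = N(−d₂) = N(-2.819631) = 0.002404

PD=0.0024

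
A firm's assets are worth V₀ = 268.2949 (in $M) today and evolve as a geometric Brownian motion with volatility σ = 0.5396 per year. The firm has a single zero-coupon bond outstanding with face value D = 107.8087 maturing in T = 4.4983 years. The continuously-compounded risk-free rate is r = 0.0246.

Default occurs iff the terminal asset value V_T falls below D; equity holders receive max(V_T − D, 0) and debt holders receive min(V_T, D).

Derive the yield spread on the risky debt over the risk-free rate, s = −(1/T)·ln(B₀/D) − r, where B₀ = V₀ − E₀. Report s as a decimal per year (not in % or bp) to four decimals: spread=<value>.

spread=0.0429

d₁ = [ln(V₀/D) + (r + σ²/2)T] / (σ√T)
   = [ln(268.2949/107.8087) + (0.0246 + 0.5·0.5396²)·4.4983] / (0.5396·√4.4983)
   = [0.911728 + 0.765539] / 1.144448 = 1.465569
d₂ = d₁ − σ√T = 1.465569 − 1.144448 = 0.321120
N(d₁) = 0.928617,  N(d₂) = 0.625940,  e^(−rT) = 0.895245
E₀ = V₀·N(d₁) − D·e^(−rT)·N(d₂)
   = 268.2949·0.928617 − 107.8087·0.895245·0.625940 = 188.730481
B₀ = V₀ − E₀ = 268.2949 − 188.730481 = 79.564419
spread = −(1/T)·ln(B₀/D) − r = −(1/4.4983)·ln(79.564419/107.8087) − 0.0246 = 0.04293470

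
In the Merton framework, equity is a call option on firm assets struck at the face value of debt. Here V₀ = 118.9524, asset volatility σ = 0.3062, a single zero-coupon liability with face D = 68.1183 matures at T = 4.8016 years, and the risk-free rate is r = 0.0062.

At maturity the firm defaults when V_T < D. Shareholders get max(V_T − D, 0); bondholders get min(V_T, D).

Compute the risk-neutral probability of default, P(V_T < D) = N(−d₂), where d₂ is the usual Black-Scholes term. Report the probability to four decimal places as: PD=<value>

PD=0.2947

d₁ = [ln(V₀/D) + (r + σ²/2)T] / (σ√T)
   = [ln(118.9524/68.1183) + (0.0062 + 0.5·0.3062²)·4.8016] / (0.3062·√4.8016)
   = [0.557478 + 0.254865] / 0.670962 = 1.210713
d₂ = d₁ − σ√T = 1.210713 − 0.670962 = 0.539750
risk-neutral PD = N(−d₂) = N(-0.539750) = 0.294685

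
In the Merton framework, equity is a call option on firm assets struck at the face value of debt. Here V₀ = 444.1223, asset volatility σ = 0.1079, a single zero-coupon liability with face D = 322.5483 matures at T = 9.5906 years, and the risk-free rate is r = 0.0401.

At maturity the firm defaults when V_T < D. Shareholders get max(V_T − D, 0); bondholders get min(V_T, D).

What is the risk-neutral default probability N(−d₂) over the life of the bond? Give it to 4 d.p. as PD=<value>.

PD=0.0261

d₁ = [ln(V₀/D) + (r + σ²/2)T] / (σ√T)
   = [ln(444.1223/322.5483) + (0.0401 + 0.5·0.1079²)·9.5906] / (0.1079·√9.5906)
   = [0.319847 + 0.440412] / 0.334152 = 2.275188
d₂ = d₁ − σ√T = 2.275188 − 0.334152 = 1.941035
risk-neutral PD = N(−d₂) = N(-1.941035) = 0.026127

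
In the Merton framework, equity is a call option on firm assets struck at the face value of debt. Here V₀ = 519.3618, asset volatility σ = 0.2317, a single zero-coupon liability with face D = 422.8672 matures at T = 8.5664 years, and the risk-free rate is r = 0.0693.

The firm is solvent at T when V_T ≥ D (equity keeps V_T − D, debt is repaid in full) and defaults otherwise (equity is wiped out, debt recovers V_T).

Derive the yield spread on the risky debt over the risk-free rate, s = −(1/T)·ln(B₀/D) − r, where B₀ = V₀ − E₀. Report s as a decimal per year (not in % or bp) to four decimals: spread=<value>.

d₁ = [ln(V₀/D) + (r + σ²/2)T] / (σ√T)
   = [ln(519.3618/422.8672) + (0.0693 + 0.5·0.2317²)·8.5664] / (0.2317·√8.5664)
   = [0.205543 + 0.823595] / 0.678149 = 1.517568
d₂ = d₁ − σ√T = 1.517568 − 0.678149 = 0.839419
N(d₁) = 0.935438,  N(d₂) = 0.799383,  e^(−rT) = 0.552307
E₀ = V₀·N(d₁) − D·e^(−rT)·N(d₂)
   = 519.3618·0.935438 − 422.8672·0.552307·0.799383 = 299.133115
B₀ = V₀ − E₀ = 519.3618 − 299.133115 = 220.228685
spread = −(1/T)·ln(B₀/D) − r = −(1/8.5664)·ln(220.228685/422.8672) − 0.0693 = 0.00685704

spread=0.0069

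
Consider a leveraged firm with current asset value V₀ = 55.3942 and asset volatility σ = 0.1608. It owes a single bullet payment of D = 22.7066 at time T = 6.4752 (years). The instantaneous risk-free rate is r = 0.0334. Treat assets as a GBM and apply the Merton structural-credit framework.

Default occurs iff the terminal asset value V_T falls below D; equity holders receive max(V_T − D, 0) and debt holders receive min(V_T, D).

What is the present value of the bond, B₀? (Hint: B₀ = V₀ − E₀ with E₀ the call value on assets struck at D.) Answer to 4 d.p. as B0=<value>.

d₁ = [ln(V₀/D) + (r + σ²/2)T] / (σ√T)
   = [ln(55.3942/22.7066) + (0.0334 + 0.5·0.1608²)·6.4752] / (0.1608·√6.4752)
   = [0.891819 + 0.299985] / 0.409178 = 2.912677
d₂ = d₁ − σ√T = 2.912677 − 0.409178 = 2.503499
N(d₁) = 0.998208,  N(d₂) = 0.993851,  e^(−rT) = 0.805516
E₀ = V₀·N(d₁) − D·e^(−rT)·N(d₂)
   = 55.3942·0.998208 − 22.7066·0.805516·0.993851 = 37.116871
B₀ = V₀ − E₀ = 55.3942 − 37.116871 = 18.277329

B0=18.2773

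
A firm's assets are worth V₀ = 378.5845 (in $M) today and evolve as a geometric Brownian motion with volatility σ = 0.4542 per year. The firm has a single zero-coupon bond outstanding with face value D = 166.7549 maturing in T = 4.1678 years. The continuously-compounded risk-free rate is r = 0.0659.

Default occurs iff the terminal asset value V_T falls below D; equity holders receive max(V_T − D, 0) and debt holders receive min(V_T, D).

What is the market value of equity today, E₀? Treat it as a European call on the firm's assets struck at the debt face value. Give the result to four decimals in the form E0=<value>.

E0=262.9159

d₁ = [ln(V₀/D) + (r + σ²/2)T] / (σ√T)
   = [ln(378.5845/166.7549) + (0.0659 + 0.5·0.4542²)·4.1678] / (0.4542·√4.1678)
   = [0.819914 + 0.704562] / 0.927258 = 1.644069
d₂ = d₁ − σ√T = 1.644069 − 0.927258 = 0.716811
N(d₁) = 0.949919,  N(d₂) = 0.763255,  e^(−rT) = 0.759832
E₀ = V₀·N(d₁) − D·e^(−rT)·N(d₂)
   = 378.5845·0.949919 − 166.7549·0.759832·0.763255 = 262.915906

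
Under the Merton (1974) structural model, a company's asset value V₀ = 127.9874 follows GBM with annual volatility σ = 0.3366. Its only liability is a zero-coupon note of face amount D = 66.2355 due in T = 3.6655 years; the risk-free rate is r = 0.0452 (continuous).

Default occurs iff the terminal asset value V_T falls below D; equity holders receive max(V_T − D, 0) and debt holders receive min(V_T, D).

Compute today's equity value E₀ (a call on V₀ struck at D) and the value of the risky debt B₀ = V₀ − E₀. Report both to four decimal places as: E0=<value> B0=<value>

d₁ = [ln(V₀/D) + (r + σ²/2)T] / (σ√T)
   = [ln(127.9874/66.2355) + (0.0452 + 0.5·0.3366²)·3.6655] / (0.3366·√3.6655)
   = [0.658715 + 0.373330] / 0.644437 = 1.601468
d₂ = d₁ − σ√T = 1.601468 − 0.644437 = 0.957030
N(d₁) = 0.945363,  N(d₂) = 0.830724,  e^(−rT) = 0.847317
E₀ = V₀·N(d₁) − D·e^(−rT)·N(d₂)
   = 127.9874·0.945363 − 66.2355·0.847317·0.830724 = 74.372322
B₀ = V₀ − E₀ = 127.9874 − 74.372322 = 53.615078

E0=74.3723 B0=53.6151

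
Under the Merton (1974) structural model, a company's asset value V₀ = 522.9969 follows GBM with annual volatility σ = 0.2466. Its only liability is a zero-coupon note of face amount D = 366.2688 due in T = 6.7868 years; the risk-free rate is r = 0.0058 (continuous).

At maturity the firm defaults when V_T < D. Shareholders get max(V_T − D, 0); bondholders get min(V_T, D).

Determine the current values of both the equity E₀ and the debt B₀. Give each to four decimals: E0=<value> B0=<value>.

d₁ = [ln(V₀/D) + (r + σ²/2)T] / (σ√T)
   = [ln(522.9969/366.2688) + (0.0058 + 0.5·0.2466²)·6.7868] / (0.2466·√6.7868)
   = [0.356208 + 0.245721] / 0.642430 = 0.936958
d₂ = d₁ − σ√T = 0.936958 − 0.642430 = 0.294528
N(d₁) = 0.825610,  N(d₂) = 0.615823,  e^(−rT) = 0.961401
E₀ = V₀·N(d₁) − D·e^(−rT)·N(d₂)
   = 522.9969·0.825610 − 366.2688·0.961401·0.615823 = 214.940929
B₀ = V₀ − E₀ = 522.9969 − 214.940929 = 308.055971

E0=214.9409 B0=308.0560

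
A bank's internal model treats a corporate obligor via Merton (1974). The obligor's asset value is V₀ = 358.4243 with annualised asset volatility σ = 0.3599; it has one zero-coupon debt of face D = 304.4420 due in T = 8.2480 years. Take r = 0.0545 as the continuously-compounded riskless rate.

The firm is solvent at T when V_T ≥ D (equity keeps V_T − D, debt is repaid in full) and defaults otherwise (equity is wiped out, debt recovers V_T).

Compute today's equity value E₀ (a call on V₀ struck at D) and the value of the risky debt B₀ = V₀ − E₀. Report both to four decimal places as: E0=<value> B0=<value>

d₁ = [ln(V₀/D) + (r + σ²/2)T] / (σ√T)
   = [ln(358.4243/304.4420) + (0.0545 + 0.5·0.3599²)·8.2480] / (0.3599·√8.2480)
   = [0.163237 + 0.983690] / 1.033609 = 1.109633
d₂ = d₁ − σ√T = 1.109633 − 1.033609 = 0.076024
N(d₁) = 0.866421,  N(d₂) = 0.530300,  e^(−rT) = 0.637937
E₀ = V₀·N(d₁) − D·e^(−rT)·N(d₂)
   = 358.4243·0.866421 − 304.4420·0.637937·0.530300 = 207.554372
B₀ = V₀ − E₀ = 358.4243 − 207.554372 = 150.869928

E0=207.5544 B0=150.8699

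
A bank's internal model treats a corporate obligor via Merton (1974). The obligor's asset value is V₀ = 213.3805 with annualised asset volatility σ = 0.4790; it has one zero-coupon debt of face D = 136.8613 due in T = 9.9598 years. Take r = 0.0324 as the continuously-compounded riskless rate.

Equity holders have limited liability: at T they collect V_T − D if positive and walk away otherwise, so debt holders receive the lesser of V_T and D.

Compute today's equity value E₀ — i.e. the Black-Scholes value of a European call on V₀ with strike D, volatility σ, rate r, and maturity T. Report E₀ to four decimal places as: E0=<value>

E0=151.5152

d₁ = [ln(V₀/D) + (r + σ²/2)T] / (σ√T)
   = [ln(213.3805/136.8613) + (0.0324 + 0.5·0.4790²)·9.9598] / (0.4790·√9.9598)
   = [0.444109 + 1.465291] / 1.511683 = 1.263095
d₂ = d₁ − σ√T = 1.263095 − 1.511683 = -0.248588
N(d₁) = 0.896722,  N(d₂) = 0.401840,  e^(−rT) = 0.724193
E₀ = V₀·N(d₁) − D·e^(−rT)·N(d₂)
   = 213.3805·0.896722 − 136.8613·0.724193·0.401840 = 151.515168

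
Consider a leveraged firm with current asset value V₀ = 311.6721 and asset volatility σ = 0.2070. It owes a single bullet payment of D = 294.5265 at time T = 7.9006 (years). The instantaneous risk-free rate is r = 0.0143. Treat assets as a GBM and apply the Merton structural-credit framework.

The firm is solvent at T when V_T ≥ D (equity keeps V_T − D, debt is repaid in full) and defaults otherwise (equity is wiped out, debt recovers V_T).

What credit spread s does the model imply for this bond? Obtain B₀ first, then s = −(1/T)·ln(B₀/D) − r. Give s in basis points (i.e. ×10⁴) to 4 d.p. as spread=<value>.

d₁ = [ln(V₀/D) + (r + σ²/2)T] / (σ√T)
   = [ln(311.6721/294.5265) + (0.0143 + 0.5·0.2070²)·7.9006] / (0.2070·√7.9006)
   = [0.056583 + 0.282245] / 0.581836 = 0.582343
d₂ = d₁ − σ√T = 0.582343 − 0.581836 = 0.000507
N(d₁) = 0.719832,  N(d₂) = 0.500202,  e^(−rT) = 0.893170
E₀ = V₀·N(d₁) − D·e^(−rT)·N(d₂)
   = 311.6721·0.719832 − 294.5265·0.893170·0.500202 = 92.767280
B₀ = V₀ − E₀ = 311.6721 − 92.767280 = 218.904820
spread = −(1/T)·ln(B₀/D) − r = −(1/7.9006)·ln(218.904820/294.5265) − 0.0143 = 0.02325815
in basis points: 0.02325815 × 10⁴ = 232.5815 bp

spread=232.5815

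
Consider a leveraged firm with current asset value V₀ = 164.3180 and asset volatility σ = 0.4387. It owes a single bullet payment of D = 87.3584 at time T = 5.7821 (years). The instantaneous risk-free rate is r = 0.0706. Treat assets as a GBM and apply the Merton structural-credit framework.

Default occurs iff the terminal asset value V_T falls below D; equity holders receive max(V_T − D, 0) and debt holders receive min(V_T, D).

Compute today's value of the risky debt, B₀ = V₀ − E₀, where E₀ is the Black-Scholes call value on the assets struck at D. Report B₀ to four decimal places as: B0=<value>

d₁ = [ln(V₀/D) + (r + σ²/2)T] / (σ√T)
   = [ln(164.3180/87.3584) + (0.0706 + 0.5·0.4387²)·5.7821] / (0.4387·√5.7821)
   = [0.631784 + 0.964621] / 1.054898 = 1.513327
d₂ = d₁ − σ√T = 1.513327 − 1.054898 = 0.458429
N(d₁) = 0.934902,  N(d₂) = 0.676678,  e^(−rT) = 0.664835
E₀ = V₀·N(d₁) − D·e^(−rT)·N(d₂)
   = 164.3180·0.934902 − 87.3584·0.664835·0.676678 = 114.320448
B₀ = V₀ − E₀ = 164.3180 − 114.320448 = 49.997552

B0=49.9976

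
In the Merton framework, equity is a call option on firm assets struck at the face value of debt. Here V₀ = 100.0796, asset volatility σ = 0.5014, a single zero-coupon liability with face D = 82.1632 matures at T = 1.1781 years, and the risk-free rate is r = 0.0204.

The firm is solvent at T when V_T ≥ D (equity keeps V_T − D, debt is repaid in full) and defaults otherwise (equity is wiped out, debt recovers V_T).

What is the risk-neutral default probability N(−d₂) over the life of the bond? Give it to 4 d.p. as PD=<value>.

d₁ = [ln(V₀/D) + (r + σ²/2)T] / (σ√T)
   = [ln(100.0796/82.1632) + (0.0204 + 0.5·0.5014²)·1.1781] / (0.5014·√1.1781)
   = [0.197258 + 0.172122] / 0.544221 = 0.678731
d₂ = d₁ − σ√T = 0.678731 − 0.544221 = 0.134510
risk-neutral PD = N(−d₂) = N(-0.134510) = 0.446500

PD=0.4465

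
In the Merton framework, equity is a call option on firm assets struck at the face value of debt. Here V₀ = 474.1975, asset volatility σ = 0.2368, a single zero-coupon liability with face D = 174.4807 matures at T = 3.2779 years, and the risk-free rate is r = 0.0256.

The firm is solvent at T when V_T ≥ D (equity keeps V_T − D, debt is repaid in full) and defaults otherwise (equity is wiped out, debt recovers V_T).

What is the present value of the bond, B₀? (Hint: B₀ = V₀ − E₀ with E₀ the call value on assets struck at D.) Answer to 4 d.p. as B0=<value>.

B0=160.2235

d₁ = [ln(V₀/D) + (r + σ²/2)T] / (σ√T)
   = [ln(474.1975/174.4807) + (0.0256 + 0.5·0.2368²)·3.2779] / (0.2368·√3.2779)
   = [0.999810 + 0.175817] / 0.428726 = 2.742142
d₂ = d₁ − σ√T = 2.742142 − 0.428726 = 2.313416
N(d₁) = 0.996948,  N(d₂) = 0.989650,  e^(−rT) = 0.919510
E₀ = V₀·N(d₁) − D·e^(−rT)·N(d₂)
   = 474.1975·0.996948 − 174.4807·0.919510·0.989650 = 313.973984
B₀ = V₀ − E₀ = 474.1975 − 313.973984 = 160.223516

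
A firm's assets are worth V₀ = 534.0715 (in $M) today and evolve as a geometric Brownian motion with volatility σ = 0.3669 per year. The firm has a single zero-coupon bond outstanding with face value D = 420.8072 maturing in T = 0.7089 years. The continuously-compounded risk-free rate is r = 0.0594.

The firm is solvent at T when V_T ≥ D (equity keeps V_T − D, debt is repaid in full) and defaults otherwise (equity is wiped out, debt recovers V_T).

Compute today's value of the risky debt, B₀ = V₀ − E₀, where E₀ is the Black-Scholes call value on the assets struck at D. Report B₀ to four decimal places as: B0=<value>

d₁ = [ln(V₀/D) + (r + σ²/2)T] / (σ√T)
   = [ln(534.0715/420.8072) + (0.0594 + 0.5·0.3669²)·0.7089] / (0.3669·√0.7089)
   = [0.238355 + 0.089823] / 0.308916 = 1.062354
d₂ = d₁ − σ√T = 1.062354 − 0.308916 = 0.753439
N(d₁) = 0.855963,  N(d₂) = 0.774407,  e^(−rT) = 0.958766
E₀ = V₀·N(d₁) − D·e^(−rT)·N(d₂)
   = 534.0715·0.855963 − 420.8072·0.958766·0.774407 = 144.706572
B₀ = V₀ − E₀ = 534.0715 − 144.706572 = 389.364928

B0=389.3649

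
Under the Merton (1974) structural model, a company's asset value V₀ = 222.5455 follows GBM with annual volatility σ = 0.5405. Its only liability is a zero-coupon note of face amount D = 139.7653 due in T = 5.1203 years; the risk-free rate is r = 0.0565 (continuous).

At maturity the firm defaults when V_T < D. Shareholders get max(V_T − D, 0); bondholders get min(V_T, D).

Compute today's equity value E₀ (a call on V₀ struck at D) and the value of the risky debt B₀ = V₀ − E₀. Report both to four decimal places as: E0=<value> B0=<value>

E0=145.5929 B0=76.9526

d₁ = [ln(V₀/D) + (r + σ²/2)T] / (σ√T)
   = [ln(222.5455/139.7653) + (0.0565 + 0.5·0.5405²)·5.1203] / (0.5405·√5.1203)
   = [0.465167 + 1.037220] / 1.223048 = 1.228396
d₂ = d₁ − σ√T = 1.228396 − 1.223048 = 0.005348
N(d₁) = 0.890351,  N(d₂) = 0.502134,  e^(−rT) = 0.748790
E₀ = V₀·N(d₁) − D·e^(−rT)·N(d₂)
   = 222.5455·0.890351 − 139.7653·0.748790·0.502134 = 145.592857
B₀ = V₀ − E₀ = 222.5455 − 145.592857 = 76.952643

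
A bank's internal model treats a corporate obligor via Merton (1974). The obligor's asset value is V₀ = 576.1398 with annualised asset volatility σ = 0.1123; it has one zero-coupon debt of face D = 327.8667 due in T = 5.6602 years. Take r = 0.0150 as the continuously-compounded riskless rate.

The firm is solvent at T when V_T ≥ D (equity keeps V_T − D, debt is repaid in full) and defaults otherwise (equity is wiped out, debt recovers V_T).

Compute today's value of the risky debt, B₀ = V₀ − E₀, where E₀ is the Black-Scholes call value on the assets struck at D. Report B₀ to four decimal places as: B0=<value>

B0=300.9025

d₁ = [ln(V₀/D) + (r + σ²/2)T] / (σ√T)
   = [ln(576.1398/327.8667) + (0.0150 + 0.5·0.1123²)·5.6602] / (0.1123·√5.6602)
   = [0.563743 + 0.120594] / 0.267175 = 2.561384
d₂ = d₁ − σ√T = 2.561384 − 0.267175 = 2.294209
N(d₁) = 0.994787,  N(d₂) = 0.989111,  e^(−rT) = 0.918601
E₀ = V₀·N(d₁) − D·e^(−rT)·N(d₂)
   = 576.1398·0.994787 − 327.8667·0.918601·0.989111 = 275.237302
B₀ = V₀ − E₀ = 576.1398 − 275.237302 = 300.902498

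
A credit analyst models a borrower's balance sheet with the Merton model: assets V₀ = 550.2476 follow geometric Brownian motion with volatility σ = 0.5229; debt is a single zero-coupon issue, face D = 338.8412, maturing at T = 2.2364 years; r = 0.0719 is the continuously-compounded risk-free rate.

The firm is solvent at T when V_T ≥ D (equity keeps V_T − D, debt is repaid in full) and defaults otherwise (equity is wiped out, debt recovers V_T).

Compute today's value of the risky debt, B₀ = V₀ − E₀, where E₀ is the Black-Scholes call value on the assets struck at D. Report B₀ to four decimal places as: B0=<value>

B0=254.3101

d₁ = [ln(V₀/D) + (r + σ²/2)T] / (σ√T)
   = [ln(550.2476/338.8412) + (0.0719 + 0.5·0.5229²)·2.2364] / (0.5229·√2.2364)
   = [0.484837 + 0.466540] / 0.781976 = 1.216632
d₂ = d₁ − σ√T = 1.216632 − 0.781976 = 0.434656
N(d₁) = 0.888128,  N(d₂) = 0.668094,  e^(−rT) = 0.851465
E₀ = V₀·N(d₁) − D·e^(−rT)·N(d₂)
   = 550.2476·0.888128 − 338.8412·0.851465·0.668094 = 295.937544
B₀ = V₀ − E₀ = 550.2476 − 295.937544 = 254.310056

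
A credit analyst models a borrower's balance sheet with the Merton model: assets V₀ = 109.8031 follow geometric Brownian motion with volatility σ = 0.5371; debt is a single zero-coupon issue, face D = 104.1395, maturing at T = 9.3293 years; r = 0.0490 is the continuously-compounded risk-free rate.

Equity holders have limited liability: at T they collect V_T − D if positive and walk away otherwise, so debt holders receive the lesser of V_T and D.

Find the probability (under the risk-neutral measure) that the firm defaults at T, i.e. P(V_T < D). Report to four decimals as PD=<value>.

PD=0.6947

d₁ = [ln(V₀/D) + (r + σ²/2)T] / (σ√T)
   = [ln(109.8031/104.1395) + (0.0490 + 0.5·0.5371²)·9.3293] / (0.5371·√9.3293)
   = [0.052957 + 1.802777] / 1.640513 = 1.131192
d₂ = d₁ − σ√T = 1.131192 − 1.640513 = -0.509321
risk-neutral PD = N(−d₂) = N(0.509321) = 0.694737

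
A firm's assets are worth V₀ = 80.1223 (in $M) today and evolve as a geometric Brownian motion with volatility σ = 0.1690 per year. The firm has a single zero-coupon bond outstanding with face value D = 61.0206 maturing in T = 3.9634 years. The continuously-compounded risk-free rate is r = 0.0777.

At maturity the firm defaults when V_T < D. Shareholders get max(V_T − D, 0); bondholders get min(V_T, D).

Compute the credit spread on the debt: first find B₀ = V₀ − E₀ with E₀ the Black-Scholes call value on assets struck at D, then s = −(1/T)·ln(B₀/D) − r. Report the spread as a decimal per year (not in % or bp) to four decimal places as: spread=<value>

spread=0.0019

d₁ = [ln(V₀/D) + (r + σ²/2)T] / (σ√T)
   = [ln(80.1223/61.0206) + (0.0777 + 0.5·0.1690²)·3.9634] / (0.1690·√3.9634)
   = [0.272343 + 0.364556] / 0.336450 = 1.892995
d₂ = d₁ − σ√T = 1.892995 − 0.336450 = 1.556545
N(d₁) = 0.970821,  N(d₂) = 0.940211,  e^(−rT) = 0.734948
E₀ = V₀·N(d₁) − D·e^(−rT)·N(d₂)
   = 80.1223·0.970821 − 61.0206·0.734948·0.940211 = 35.618818
B₀ = V₀ − E₀ = 80.1223 − 35.618818 = 44.503482
spread = −(1/T)·ln(B₀/D) − r = −(1/3.9634)·ln(44.503482/61.0206) − 0.0777 = 0.00193972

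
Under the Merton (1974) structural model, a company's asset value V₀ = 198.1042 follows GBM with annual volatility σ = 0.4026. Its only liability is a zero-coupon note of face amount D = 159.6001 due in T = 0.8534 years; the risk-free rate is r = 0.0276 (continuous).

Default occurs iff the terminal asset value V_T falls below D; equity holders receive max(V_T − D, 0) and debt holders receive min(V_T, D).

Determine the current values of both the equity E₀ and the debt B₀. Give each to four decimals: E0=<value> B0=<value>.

d₁ = [ln(V₀/D) + (r + σ²/2)T] / (σ√T)
   = [ln(198.1042/159.6001) + (0.0276 + 0.5·0.4026²)·0.8534] / (0.4026·√0.8534)
   = [0.216122 + 0.092716] / 0.371920 = 0.830387
d₂ = d₁ − σ√T = 0.830387 − 0.371920 = 0.458467
N(d₁) = 0.796840,  N(d₂) = 0.676692,  e^(−rT) = 0.976721
E₀ = V₀·N(d₁) − D·e^(−rT)·N(d₂)
   = 198.1042·0.796840 − 159.6001·0.976721·0.676692 = 52.371433
B₀ = V₀ − E₀ = 198.1042 − 52.371433 = 145.732767

E0=52.3714 B0=145.7328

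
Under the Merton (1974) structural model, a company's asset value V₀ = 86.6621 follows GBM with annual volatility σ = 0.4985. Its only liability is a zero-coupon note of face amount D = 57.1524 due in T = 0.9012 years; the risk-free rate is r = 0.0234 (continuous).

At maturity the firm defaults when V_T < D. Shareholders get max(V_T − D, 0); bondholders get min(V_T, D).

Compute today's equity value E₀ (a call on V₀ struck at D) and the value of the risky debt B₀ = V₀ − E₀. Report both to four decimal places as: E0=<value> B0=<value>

E0=33.8133 B0=52.8488

d₁ = [ln(V₀/D) + (r + σ²/2)T] / (σ√T)
   = [ln(86.6621/57.1524) + (0.0234 + 0.5·0.4985²)·0.9012] / (0.4985·√0.9012)
   = [0.416295 + 0.133063] / 0.473234 = 1.160861
d₂ = d₁ − σ√T = 1.160861 − 0.473234 = 0.687627
N(d₁) = 0.877151,  N(d₂) = 0.754156,  e^(−rT) = 0.979133
E₀ = V₀·N(d₁) − D·e^(−rT)·N(d₂)
   = 86.6621·0.877151 − 57.1524·0.979133·0.754156 = 33.813310
B₀ = V₀ − E₀ = 86.6621 − 33.813310 = 52.848790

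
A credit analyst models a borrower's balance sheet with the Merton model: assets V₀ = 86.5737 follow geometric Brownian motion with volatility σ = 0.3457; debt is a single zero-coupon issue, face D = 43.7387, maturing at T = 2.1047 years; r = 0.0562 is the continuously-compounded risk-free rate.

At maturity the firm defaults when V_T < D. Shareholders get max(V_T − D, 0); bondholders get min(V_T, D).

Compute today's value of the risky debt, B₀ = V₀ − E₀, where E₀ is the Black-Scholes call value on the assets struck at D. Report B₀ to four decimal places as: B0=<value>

d₁ = [ln(V₀/D) + (r + σ²/2)T] / (σ√T)
   = [ln(86.5737/43.7387) + (0.0562 + 0.5·0.3457²)·2.1047] / (0.3457·√2.1047)
   = [0.682763 + 0.244049] / 0.501527 = 1.847979
d₂ = d₁ − σ√T = 1.847979 − 0.501527 = 1.346452
N(d₁) = 0.967697,  N(d₂) = 0.910922,  e^(−rT) = 0.888444
E₀ = V₀·N(d₁) − D·e^(−rT)·N(d₂)
   = 86.5737·0.967697 − 43.7387·0.888444·0.910922 = 48.379301
B₀ = V₀ − E₀ = 86.5737 − 48.379301 = 38.194399

B0=38.1944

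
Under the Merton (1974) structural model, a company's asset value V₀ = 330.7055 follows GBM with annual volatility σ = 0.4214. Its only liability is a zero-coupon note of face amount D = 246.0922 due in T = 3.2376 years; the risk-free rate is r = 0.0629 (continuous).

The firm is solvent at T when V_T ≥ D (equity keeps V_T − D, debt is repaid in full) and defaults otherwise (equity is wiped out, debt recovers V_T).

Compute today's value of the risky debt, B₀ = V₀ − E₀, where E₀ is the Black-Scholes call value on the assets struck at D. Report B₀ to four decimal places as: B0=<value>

d₁ = [ln(V₀/D) + (r + σ²/2)T] / (σ√T)
   = [ln(330.7055/246.0922) + (0.0629 + 0.5·0.4214²)·3.2376] / (0.4214·√3.2376)
   = [0.295522 + 0.491108] / 0.758239 = 1.037444
d₂ = d₁ − σ√T = 1.037444 − 0.758239 = 0.279205
N(d₁) = 0.850235,  N(d₂) = 0.609956,  e^(−rT) = 0.815752
E₀ = V₀·N(d₁) − D·e^(−rT)·N(d₂)
   = 330.7055·0.850235 − 246.0922·0.815752·0.609956 = 158.728737
B₀ = V₀ − E₀ = 330.7055 − 158.728737 = 171.976763

B0=171.9768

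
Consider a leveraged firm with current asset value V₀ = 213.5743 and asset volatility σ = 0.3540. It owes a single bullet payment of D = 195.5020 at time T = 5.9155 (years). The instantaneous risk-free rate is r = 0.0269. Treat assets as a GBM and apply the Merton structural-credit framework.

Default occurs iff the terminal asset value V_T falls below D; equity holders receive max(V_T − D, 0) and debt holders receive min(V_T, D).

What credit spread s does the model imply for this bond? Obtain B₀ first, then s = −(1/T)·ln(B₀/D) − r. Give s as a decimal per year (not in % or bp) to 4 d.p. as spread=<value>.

d₁ = [ln(V₀/D) + (r + σ²/2)T] / (σ√T)
   = [ln(213.5743/195.5020) + (0.0269 + 0.5·0.3540²)·5.9155] / (0.3540·√5.9155)
   = [0.088414 + 0.529780] / 0.860992 = 0.718003
d₂ = d₁ − σ√T = 0.718003 − 0.860992 = -0.142989
N(d₁) = 0.763622,  N(d₂) = 0.443149,  e^(−rT) = 0.852888
E₀ = V₀·N(d₁) − D·e^(−rT)·N(d₂)
   = 213.5743·0.763622 − 195.5020·0.852888·0.443149 = 89.198754
B₀ = V₀ − E₀ = 213.5743 − 89.198754 = 124.375546
spread = −(1/T)·ln(B₀/D) − r = −(1/5.9155)·ln(124.375546/195.5020) − 0.0269 = 0.04955423

spread=0.0496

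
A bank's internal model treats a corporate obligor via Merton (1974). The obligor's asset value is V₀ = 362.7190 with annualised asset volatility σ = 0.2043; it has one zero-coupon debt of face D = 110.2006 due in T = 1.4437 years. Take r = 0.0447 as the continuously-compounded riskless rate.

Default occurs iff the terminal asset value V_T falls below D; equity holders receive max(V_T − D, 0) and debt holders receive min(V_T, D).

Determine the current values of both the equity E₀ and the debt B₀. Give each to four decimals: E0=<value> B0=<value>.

E0=259.4054 B0=103.3136

d₁ = [ln(V₀/D) + (r + σ²/2)T] / (σ√T)
   = [ln(362.7190/110.2006) + (0.0447 + 0.5·0.2043²)·1.4437] / (0.2043·√1.4437)
   = [1.191326 + 0.094662] / 0.245475 = 5.238781
d₂ = d₁ − σ√T = 5.238781 − 0.245475 = 4.993306
N(d₁) = 1.000000,  N(d₂) = 1.000000,  e^(−rT) = 0.937505
E₀ = V₀·N(d₁) − D·e^(−rT)·N(d₂)
   = 362.7190·1.000000 − 110.2006·0.937505·1.000000 = 259.405409
B₀ = V₀ − E₀ = 362.7190 − 259.405409 = 103.313591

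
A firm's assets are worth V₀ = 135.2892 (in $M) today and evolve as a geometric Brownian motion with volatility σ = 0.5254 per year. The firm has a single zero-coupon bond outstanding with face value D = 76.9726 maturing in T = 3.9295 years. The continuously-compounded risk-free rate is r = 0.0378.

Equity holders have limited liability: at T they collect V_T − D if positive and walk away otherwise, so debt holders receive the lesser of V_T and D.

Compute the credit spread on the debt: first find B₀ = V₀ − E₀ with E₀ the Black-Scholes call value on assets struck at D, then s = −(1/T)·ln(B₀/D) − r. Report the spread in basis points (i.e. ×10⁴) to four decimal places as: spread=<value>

spread=575.5107

d₁ = [ln(V₀/D) + (r + σ²/2)T] / (σ√T)
   = [ln(135.2892/76.9726) + (0.0378 + 0.5·0.5254²)·3.9295] / (0.5254·√3.9295)
   = [0.563965 + 0.690895] / 1.041499 = 1.204860
d₂ = d₁ − σ√T = 1.204860 − 1.041499 = 0.163361
N(d₁) = 0.885871,  N(d₂) = 0.564883,  e^(−rT) = 0.861970
E₀ = V₀·N(d₁) − D·e^(−rT)·N(d₂)
   = 135.2892·0.885871 − 76.9726·0.861970·0.564883 = 82.369934
B₀ = V₀ − E₀ = 135.2892 − 82.369934 = 52.919266
spread = −(1/T)·ln(B₀/D) − r = −(1/3.9295)·ln(52.919266/76.9726) − 0.0378 = 0.05755107
in basis points: 0.05755107 × 10⁴ = 575.5107 bp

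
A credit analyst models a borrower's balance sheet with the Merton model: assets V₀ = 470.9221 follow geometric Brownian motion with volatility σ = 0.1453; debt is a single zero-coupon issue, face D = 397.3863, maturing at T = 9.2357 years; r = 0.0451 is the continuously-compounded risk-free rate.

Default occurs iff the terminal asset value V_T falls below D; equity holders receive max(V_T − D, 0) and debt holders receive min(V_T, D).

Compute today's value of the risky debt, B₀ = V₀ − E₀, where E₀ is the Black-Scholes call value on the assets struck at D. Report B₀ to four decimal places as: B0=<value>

d₁ = [ln(V₀/D) + (r + σ²/2)T] / (σ√T)
   = [ln(470.9221/397.3863) + (0.0451 + 0.5·0.1453²)·9.2357] / (0.1453·√9.2357)
   = [0.169784 + 0.514023] / 0.441571 = 1.548576
d₂ = d₁ − σ√T = 1.548576 − 0.441571 = 1.107005
N(d₁) = 0.939258,  N(d₂) = 0.865854,  e^(−rT) = 0.659331
E₀ = V₀·N(d₁) − D·e^(−rT)·N(d₂)
   = 470.9221·0.939258 − 397.3863·0.659331·0.865854 = 215.455869
B₀ = V₀ − E₀ = 470.9221 − 215.455869 = 255.466231

B0=255.4662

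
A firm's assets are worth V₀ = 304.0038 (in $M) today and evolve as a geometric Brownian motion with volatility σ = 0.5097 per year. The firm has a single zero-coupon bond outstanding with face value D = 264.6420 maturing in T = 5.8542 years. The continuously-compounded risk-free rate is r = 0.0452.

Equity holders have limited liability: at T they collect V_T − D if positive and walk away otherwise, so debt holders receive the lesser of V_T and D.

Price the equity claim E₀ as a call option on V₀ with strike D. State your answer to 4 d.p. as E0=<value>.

d₁ = [ln(V₀/D) + (r + σ²/2)T] / (σ√T)
   = [ln(304.0038/264.6420) + (0.0452 + 0.5·0.5097²)·5.8542] / (0.5097·√5.8542)
   = [0.138662 + 1.025053] / 1.233242 = 0.943623
d₂ = d₁ − σ√T = 0.943623 − 1.233242 = -0.289620
N(d₁) = 0.827319,  N(d₂) = 0.386054,  e^(−rT) = 0.767505
E₀ = V₀·N(d₁) − D·e^(−rT)·N(d₂)
   = 304.0038·0.827319 − 264.6420·0.767505·0.386054 = 173.095090

E0=173.0951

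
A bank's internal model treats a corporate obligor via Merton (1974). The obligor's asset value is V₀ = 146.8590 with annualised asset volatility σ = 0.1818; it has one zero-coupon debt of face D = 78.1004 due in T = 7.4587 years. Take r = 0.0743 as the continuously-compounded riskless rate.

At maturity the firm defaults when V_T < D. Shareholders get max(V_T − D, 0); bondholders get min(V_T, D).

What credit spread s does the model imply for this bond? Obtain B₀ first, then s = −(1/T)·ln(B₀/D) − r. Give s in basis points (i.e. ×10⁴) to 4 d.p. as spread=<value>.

spread=3.3156

d₁ = [ln(V₀/D) + (r + σ²/2)T] / (σ√T)
   = [ln(146.8590/78.1004) + (0.0743 + 0.5·0.1818²)·7.4587] / (0.1818·√7.4587)
   = [0.631478 + 0.677441] / 0.496507 = 2.636254
d₂ = d₁ − σ√T = 2.636254 − 0.496507 = 2.139747
N(d₁) = 0.995809,  N(d₂) = 0.983812,  e^(−rT) = 0.574542
E₀ = V₀·N(d₁) − D·e^(−rT)·N(d₂)
   = 146.8590·0.995809 − 78.1004·0.574542·0.983812 = 102.097843
B₀ = V₀ − E₀ = 146.8590 − 102.097843 = 44.761157
spread = −(1/T)·ln(B₀/D) − r = −(1/7.4587)·ln(44.761157/78.1004) − 0.0743 = 0.00033156
in basis points: 0.00033156 × 10⁴ = 3.3156 bp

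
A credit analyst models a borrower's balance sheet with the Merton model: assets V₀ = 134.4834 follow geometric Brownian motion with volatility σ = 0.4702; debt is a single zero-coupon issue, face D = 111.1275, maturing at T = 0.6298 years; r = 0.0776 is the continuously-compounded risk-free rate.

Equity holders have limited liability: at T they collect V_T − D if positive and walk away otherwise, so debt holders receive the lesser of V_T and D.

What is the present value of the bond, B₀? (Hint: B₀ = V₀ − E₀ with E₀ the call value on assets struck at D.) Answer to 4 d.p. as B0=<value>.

B0=98.8871

d₁ = [ln(V₀/D) + (r + σ²/2)T] / (σ√T)
   = [ln(134.4834/111.1275) + (0.0776 + 0.5·0.4702²)·0.6298] / (0.4702·√0.6298)
   = [0.190763 + 0.118493] / 0.373150 = 0.828769
d₂ = d₁ − σ√T = 0.828769 − 0.373150 = 0.455619
N(d₁) = 0.796383,  N(d₂) = 0.675668,  e^(−rT) = 0.952303
E₀ = V₀·N(d₁) − D·e^(−rT)·N(d₂)
   = 134.4834·0.796383 − 111.1275·0.952303·0.675668 = 35.596314
B₀ = V₀ − E₀ = 134.4834 − 35.596314 = 98.887086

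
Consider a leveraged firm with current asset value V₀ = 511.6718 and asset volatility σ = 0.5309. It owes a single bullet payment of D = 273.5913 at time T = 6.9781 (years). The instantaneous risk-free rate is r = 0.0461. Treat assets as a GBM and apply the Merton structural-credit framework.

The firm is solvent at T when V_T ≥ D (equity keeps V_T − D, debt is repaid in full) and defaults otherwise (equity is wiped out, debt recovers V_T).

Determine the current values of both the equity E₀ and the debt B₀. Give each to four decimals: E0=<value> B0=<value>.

E0=371.4060 B0=140.2658

d₁ = [ln(V₀/D) + (r + σ²/2)T] / (σ√T)
   = [ln(511.6718/273.5913) + (0.0461 + 0.5·0.5309²)·6.9781] / (0.5309·√6.9781)
   = [0.626048 + 1.305096] / 1.402430 = 1.376998
d₂ = d₁ − σ√T = 1.376998 − 1.402430 = -0.025432
N(d₁) = 0.915744,  N(d₂) = 0.489855,  e^(−rT) = 0.724923
E₀ = V₀·N(d₁) − D·e^(−rT)·N(d₂)
   = 511.6718·0.915744 − 273.5913·0.724923·0.489855 = 371.405980
B₀ = V₀ − E₀ = 511.6718 − 371.405980 = 140.265820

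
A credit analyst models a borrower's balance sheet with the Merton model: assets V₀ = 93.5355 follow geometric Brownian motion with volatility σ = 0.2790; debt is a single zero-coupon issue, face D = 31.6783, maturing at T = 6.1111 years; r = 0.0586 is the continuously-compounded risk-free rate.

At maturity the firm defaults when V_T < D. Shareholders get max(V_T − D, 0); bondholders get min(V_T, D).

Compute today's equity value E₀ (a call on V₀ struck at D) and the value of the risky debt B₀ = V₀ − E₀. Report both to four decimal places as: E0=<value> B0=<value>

d₁ = [ln(V₀/D) + (r + σ²/2)T] / (σ√T)
   = [ln(93.5355/31.6783) + (0.0586 + 0.5·0.2790²)·6.1111] / (0.2790·√6.1111)
   = [1.082709 + 0.595958] / 0.689706 = 2.433888
d₂ = d₁ − σ√T = 2.433888 − 0.689706 = 1.744182
N(d₁) = 0.992531,  N(d₂) = 0.959436,  e^(−rT) = 0.698996
E₀ = V₀·N(d₁) − D·e^(−rT)·N(d₂)
   = 93.5355·0.992531 − 31.6783·0.698996·0.959436 = 71.592102
B₀ = V₀ − E₀ = 93.5355 − 71.592102 = 21.943398

E0=71.5921 B0=21.9434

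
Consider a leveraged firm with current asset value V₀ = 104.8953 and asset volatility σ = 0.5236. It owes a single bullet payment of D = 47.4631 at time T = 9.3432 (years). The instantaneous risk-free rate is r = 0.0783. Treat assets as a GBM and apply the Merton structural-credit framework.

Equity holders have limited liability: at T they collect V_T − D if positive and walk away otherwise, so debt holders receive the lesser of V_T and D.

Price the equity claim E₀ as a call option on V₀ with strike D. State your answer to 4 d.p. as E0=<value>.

E0=87.9176

d₁ = [ln(V₀/D) + (r + σ²/2)T] / (σ√T)
   = [ln(104.8953/47.4631) + (0.0783 + 0.5·0.5236²)·9.3432] / (0.5236·√9.3432)
   = [0.793010 + 2.012324] / 1.600470 = 1.752819
d₂ = d₁ − σ√T = 1.752819 − 1.600470 = 0.152350
N(d₁) = 0.960183,  N(d₂) = 0.560544,  e^(−rT) = 0.481152
E₀ = V₀·N(d₁) − D·e^(−rT)·N(d₂)
   = 104.8953·0.960183 − 47.4631·0.481152·0.560544 = 87.917608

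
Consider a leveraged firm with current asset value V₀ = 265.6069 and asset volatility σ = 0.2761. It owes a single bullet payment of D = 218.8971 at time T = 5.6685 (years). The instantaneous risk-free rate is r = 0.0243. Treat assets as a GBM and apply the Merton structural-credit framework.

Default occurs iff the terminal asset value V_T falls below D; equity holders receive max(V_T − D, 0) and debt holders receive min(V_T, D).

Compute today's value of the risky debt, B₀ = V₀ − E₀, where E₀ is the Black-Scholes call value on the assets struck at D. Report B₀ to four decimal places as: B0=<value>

B0=162.4260

d₁ = [ln(V₀/D) + (r + σ²/2)T] / (σ√T)
   = [ln(265.6069/218.8971) + (0.0243 + 0.5·0.2761²)·5.6685] / (0.2761·√5.6685)
   = [0.193416 + 0.353803] / 0.657356 = 0.832454
d₂ = d₁ − σ√T = 0.832454 − 0.657356 = 0.175098
N(d₁) = 0.797424,  N(d₂) = 0.569499,  e^(−rT) = 0.871321
E₀ = V₀·N(d₁) − D·e^(−rT)·N(d₂)
   = 265.6069·0.797424 − 218.8971·0.871321·0.569499 = 103.180893
B₀ = V₀ − E₀ = 265.6069 − 103.180893 = 162.426007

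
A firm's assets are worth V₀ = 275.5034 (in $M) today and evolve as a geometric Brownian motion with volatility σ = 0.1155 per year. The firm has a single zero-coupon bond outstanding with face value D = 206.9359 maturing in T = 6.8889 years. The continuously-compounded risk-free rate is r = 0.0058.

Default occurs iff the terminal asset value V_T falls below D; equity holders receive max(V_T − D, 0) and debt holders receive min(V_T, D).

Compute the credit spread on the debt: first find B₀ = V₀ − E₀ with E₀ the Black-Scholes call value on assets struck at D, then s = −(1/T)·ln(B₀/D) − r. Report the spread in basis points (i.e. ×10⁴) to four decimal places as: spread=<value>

spread=37.4768

d₁ = [ln(V₀/D) + (r + σ²/2)T] / (σ√T)
   = [ln(275.5034/206.9359) + (0.0058 + 0.5·0.1155²)·6.8889] / (0.1155·√6.8889)
   = [0.286191 + 0.085905] / 0.303150 = 1.227435
d₂ = d₁ − σ√T = 1.227435 − 0.303150 = 0.924285
N(d₁) = 0.890170,  N(d₂) = 0.822331,  e^(−rT) = 0.960832
E₀ = V₀·N(d₁) − D·e^(−rT)·N(d₂)
   = 275.5034·0.890170 − 206.9359·0.960832·0.822331 = 81.740344
B₀ = V₀ − E₀ = 275.5034 − 81.740344 = 193.763056
spread = −(1/T)·ln(B₀/D) − r = −(1/6.8889)·ln(193.763056/206.9359) − 0.0058 = 0.00374768
in basis points: 0.00374768 × 10⁴ = 37.4768 bp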